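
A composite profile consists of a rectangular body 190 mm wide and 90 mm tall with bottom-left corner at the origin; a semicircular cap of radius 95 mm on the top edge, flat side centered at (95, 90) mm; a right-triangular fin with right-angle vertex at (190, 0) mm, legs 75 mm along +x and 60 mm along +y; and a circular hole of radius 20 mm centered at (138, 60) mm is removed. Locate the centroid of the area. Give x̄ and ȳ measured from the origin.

x̄ = 101.69 mm, ȳ = 80.15 mm

rectangular body: A = 190 × 90 = 17100.00, centroid at (95.00, 45.00).
semicircular top: A = ½π·95² = 14176.44, centroid at (95.00, 130.32).
triangular fin: A = ½·75·60 = 2250.00, centroid at (215.00, 20.00).
hole: A = −π·20² = -1256.64, centroid at (138.00, 60.00).
ΣA = 32269.80 mm²
ΣAx̄ = (17100.00)(95.00) + (14176.44)(95.00) + (2250.00)(215.00) + (-1256.64)(138.00) = 3281595.59 mm³
ΣAȳ = (17100.00)(45.00) + (14176.44)(130.32) + (2250.00)(20.00) + (-1256.64)(60.00) = 2586564.43 mm³
x̄ = 3281595.59 / 32269.80 = 101.69 mm
ȳ = 2586564.43 / 32269.80 = 80.15 mm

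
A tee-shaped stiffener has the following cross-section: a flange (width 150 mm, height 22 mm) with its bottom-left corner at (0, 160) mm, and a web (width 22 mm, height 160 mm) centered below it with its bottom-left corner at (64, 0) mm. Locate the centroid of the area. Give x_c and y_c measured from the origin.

web: A = 22 × 160 = 3520.00, centroid at (75.00, 80.00).
flange: A = 150 × 22 = 3300.00, centroid at (75.00, 171.00).
ΣA = 6820.00 mm²
ΣAx_c = (3520.00)(75.00) + (3300.00)(75.00) = 511500.00 mm³
ΣAy_c = (3520.00)(80.00) + (3300.00)(171.00) = 845900.00 mm³
x_c = 511500.00 / 6820.00 = 75.00 mm
y_c = 845900.00 / 6820.00 = 124.03 mm

x_c = 75.00 mm, y_c = 124.03 mm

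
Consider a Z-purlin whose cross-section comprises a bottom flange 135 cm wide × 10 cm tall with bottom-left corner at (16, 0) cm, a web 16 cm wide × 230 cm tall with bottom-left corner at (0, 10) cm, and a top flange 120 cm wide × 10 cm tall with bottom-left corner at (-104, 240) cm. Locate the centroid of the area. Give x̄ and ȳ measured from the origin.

x̄ = 14.34 cm, ȳ = 122.11 cm

bottom flange: A = 135 × 10 = 1350.00, centroid at (83.50, 5.00).
web: A = 16 × 230 = 3680.00, centroid at (8.00, 125.00).
top flange: A = 120 × 10 = 1200.00, centroid at (-44.00, 245.00).
ΣA = 6230.00 cm²
ΣAx̄ = (1350.00)(83.50) + (3680.00)(8.00) + (1200.00)(-44.00) = 89365.00 cm³
ΣAȳ = (1350.00)(5.00) + (3680.00)(125.00) + (1200.00)(245.00) = 760750.00 cm³
x̄ = 89365.00 / 6230.00 = 14.34 cm
ȳ = 760750.00 / 6230.00 = 122.11 cm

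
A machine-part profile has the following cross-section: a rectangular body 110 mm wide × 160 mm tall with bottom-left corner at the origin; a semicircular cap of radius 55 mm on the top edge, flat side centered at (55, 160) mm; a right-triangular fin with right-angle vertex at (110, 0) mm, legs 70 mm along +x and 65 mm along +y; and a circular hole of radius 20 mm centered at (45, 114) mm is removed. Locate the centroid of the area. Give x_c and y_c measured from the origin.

Part | A | x̄ᵢ | ȳᵢ | A·x̄ᵢ | A·ȳᵢ
rectangular body | 17600.00 | 55.00 | 80.00 | 968000.00 | 1408000.00
semicircular top | 4751.66 | 55.00 | 183.34 | 261341.24 | 871182.09
triangular fin | 2275.00 | 133.33 | 21.67 | 303333.33 | 49291.67
hole | -1256.64 | 45.00 | 114.00 | -56548.67 | -143256.63
Σ | 23370.02 |  |  | 1476125.90 | 2185217.13
x_c = 1476125.90 / 23370.02 = 63.16 mm
y_c = 2185217.13 / 23370.02 = 93.51 mm

x_c = 63.16 mm, y_c = 93.51 mm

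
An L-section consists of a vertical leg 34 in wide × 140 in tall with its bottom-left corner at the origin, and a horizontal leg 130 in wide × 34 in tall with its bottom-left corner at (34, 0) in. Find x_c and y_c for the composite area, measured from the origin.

x_c = 56.48 in, y_c = 44.48 in

vertical leg: A = 34 × 140 = 4760.00, centroid at (17.00, 70.00).
horizontal leg: A = 130 × 34 = 4420.00, centroid at (99.00, 17.00).
ΣA = 9180.00 in²
ΣAx_c = (4760.00)(17.00) + (4420.00)(99.00) = 518500.00 in³
ΣAy_c = (4760.00)(70.00) + (4420.00)(17.00) = 408340.00 in³
x_c = 518500.00 / 9180.00 = 56.48 in
y_c = 408340.00 / 9180.00 = 44.48 in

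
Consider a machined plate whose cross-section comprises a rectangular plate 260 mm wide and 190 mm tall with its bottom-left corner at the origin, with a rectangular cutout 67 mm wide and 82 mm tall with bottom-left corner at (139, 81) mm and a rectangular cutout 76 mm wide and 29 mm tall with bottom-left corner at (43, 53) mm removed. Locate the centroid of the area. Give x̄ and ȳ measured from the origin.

plate: A = 260 × 190 = 49400.00, centroid at (130.00, 95.00).
hole 1: A = −(67 × 82) = -5494.00, centroid at (172.50, 122.00).
hole 2: A = −(76 × 29) = -2204.00, centroid at (81.00, 67.50).
ΣA = 41702.00 mm²
ΣAx̄ = (49400.00)(130.00) + (-5494.00)(172.50) + (-2204.00)(81.00) = 5295761.00 mm³
ΣAȳ = (49400.00)(95.00) + (-5494.00)(122.00) + (-2204.00)(67.50) = 3873962.00 mm³
x̄ = 5295761.00 / 41702.00 = 126.99 mm
ȳ = 3873962.00 / 41702.00 = 92.90 mm

x̄ = 126.99 mm, ȳ = 92.90 mm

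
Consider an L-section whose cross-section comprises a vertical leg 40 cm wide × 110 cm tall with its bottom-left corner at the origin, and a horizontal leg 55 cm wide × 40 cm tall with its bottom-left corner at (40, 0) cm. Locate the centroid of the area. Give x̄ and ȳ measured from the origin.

x̄ = 35.83 cm, ȳ = 43.33 cm

Part | A | x̄ᵢ | ȳᵢ | A·x̄ᵢ | A·ȳᵢ
vertical leg | 4400.00 | 20.00 | 55.00 | 88000.00 | 242000.00
horizontal leg | 2200.00 | 67.50 | 20.00 | 148500.00 | 44000.00
Σ | 6600.00 |  |  | 236500.00 | 286000.00
x̄ = 236500.00 / 6600.00 = 35.83 cm
ȳ = 286000.00 / 6600.00 = 43.33 cm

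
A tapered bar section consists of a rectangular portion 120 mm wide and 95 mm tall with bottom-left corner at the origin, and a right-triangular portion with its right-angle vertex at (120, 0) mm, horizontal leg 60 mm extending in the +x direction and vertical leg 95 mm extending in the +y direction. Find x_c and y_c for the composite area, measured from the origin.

rectangular portion: A = 120 × 95 = 11400.00, centroid at (60.00, 47.50).
triangular portion: A = ½·60·95 = 2850.00, centroid at (140.00, 31.67).
ΣA = 14250.00 mm², ΣAx_c = 1083000.00 mm³, ΣAy_c = 631750.00 mm³.
x_c = 1083000.00/14250.00 = 76.00 mm; y_c = 631750.00/14250.00 = 44.33 mm.

x_c = 76.00 mm, y_c = 44.33 mm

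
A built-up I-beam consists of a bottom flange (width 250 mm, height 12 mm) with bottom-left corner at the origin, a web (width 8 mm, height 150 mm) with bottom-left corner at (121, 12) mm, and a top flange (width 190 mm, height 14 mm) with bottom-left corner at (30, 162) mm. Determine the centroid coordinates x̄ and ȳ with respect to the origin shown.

x̄ = 125.00 mm, ȳ = 83.37 mm

Part | A | x̄ᵢ | ȳᵢ | A·x̄ᵢ | A·ȳᵢ
bottom flange | 3000.00 | 125.00 | 6.00 | 375000.00 | 18000.00
web | 1200.00 | 125.00 | 87.00 | 150000.00 | 104400.00
top flange | 2660.00 | 125.00 | 169.00 | 332500.00 | 449540.00
Σ | 6860.00 |  |  | 857500.00 | 571940.00
x̄ = 857500.00 / 6860.00 = 125.00 mm
ȳ = 571940.00 / 6860.00 = 83.37 mm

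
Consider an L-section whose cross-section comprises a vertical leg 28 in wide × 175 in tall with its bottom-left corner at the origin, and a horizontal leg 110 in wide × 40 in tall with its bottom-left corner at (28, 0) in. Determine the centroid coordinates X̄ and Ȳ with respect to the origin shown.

X̄ = 46.65 in, Ȳ = 55.56 in

Part | A | x̄ᵢ | ȳᵢ | A·x̄ᵢ | A·ȳᵢ
vertical leg | 4900.00 | 14.00 | 87.50 | 68600.00 | 428750.00
horizontal leg | 4400.00 | 83.00 | 20.00 | 365200.00 | 88000.00
Σ | 9300.00 |  |  | 433800.00 | 516750.00
X̄ = 433800.00 / 9300.00 = 46.65 in
Ȳ = 516750.00 / 9300.00 = 55.56 in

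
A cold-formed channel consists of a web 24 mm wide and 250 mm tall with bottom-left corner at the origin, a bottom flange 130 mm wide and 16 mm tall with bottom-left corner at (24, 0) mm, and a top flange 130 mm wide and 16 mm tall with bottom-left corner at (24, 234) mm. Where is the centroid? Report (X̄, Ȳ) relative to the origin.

X̄ = 43.53 mm, Ȳ = 125.00 mm

web: A = 24 × 250 = 6000.00, centroid at (12.00, 125.00).
bottom flange: A = 130 × 16 = 2080.00, centroid at (89.00, 8.00).
top flange: A = 130 × 16 = 2080.00, centroid at (89.00, 242.00).
ΣA = 10160.00 mm²
ΣAX̄ = (6000.00)(12.00) + (2080.00)(89.00) + (2080.00)(89.00) = 442240.00 mm³
ΣAȲ = (6000.00)(125.00) + (2080.00)(8.00) + (2080.00)(242.00) = 1270000.00 mm³
X̄ = 442240.00 / 10160.00 = 43.53 mm
Ȳ = 1270000.00 / 10160.00 = 125.00 mm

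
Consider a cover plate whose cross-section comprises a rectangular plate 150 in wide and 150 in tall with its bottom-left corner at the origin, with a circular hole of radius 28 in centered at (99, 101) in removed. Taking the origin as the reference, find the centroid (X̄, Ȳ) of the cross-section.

Part | A | x̄ᵢ | ȳᵢ | A·x̄ᵢ | A·ȳᵢ
plate | 22500.00 | 75.00 | 75.00 | 1687500.00 | 1687500.00
hole | -2463.01 | 99.00 | 101.00 | -243837.86 | -248763.87
Σ | 20036.99 |  |  | 1443662.14 | 1438736.13
X̄ = 1443662.14 / 20036.99 = 72.05 in
Ȳ = 1438736.13 / 20036.99 = 71.80 in

X̄ = 72.05 in, Ȳ = 71.80 in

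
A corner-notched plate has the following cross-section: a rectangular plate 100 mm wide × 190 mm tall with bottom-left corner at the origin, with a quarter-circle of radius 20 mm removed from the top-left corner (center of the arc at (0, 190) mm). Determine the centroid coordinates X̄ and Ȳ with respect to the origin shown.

X̄ = 50.70 mm, Ȳ = 93.55 mm

plate: A = 100 × 190 = 19000.00, centroid at (50.00, 95.00).
removed quarter-circle: A = −¼π·20² = -314.16, centroid at (8.49, 181.51).
ΣA = 18685.84 mm², ΣAX̄ = 947333.33 mm³, ΣAȲ = 1747976.41 mm³.
X̄ = 947333.33/18685.84 = 50.70 mm; Ȳ = 1747976.41/18685.84 = 93.55 mm.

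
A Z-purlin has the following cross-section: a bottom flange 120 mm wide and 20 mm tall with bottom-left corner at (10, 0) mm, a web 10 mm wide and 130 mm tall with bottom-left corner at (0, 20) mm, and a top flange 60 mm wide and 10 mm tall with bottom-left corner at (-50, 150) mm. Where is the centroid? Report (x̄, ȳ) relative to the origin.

Part | A | x̄ᵢ | ȳᵢ | A·x̄ᵢ | A·ȳᵢ
bottom flange | 2400.00 | 70.00 | 10.00 | 168000.00 | 24000.00
web | 1300.00 | 5.00 | 85.00 | 6500.00 | 110500.00
top flange | 600.00 | -20.00 | 155.00 | -12000.00 | 93000.00
Σ | 4300.00 |  |  | 162500.00 | 227500.00
x̄ = 162500.00 / 4300.00 = 37.79 mm
ȳ = 227500.00 / 4300.00 = 52.91 mm

x̄ = 37.79 mm, ȳ = 52.91 mm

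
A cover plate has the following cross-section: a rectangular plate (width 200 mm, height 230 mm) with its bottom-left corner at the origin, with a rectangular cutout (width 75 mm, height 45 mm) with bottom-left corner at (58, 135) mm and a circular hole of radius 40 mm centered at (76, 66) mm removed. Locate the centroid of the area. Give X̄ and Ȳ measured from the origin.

X̄ = 103.61 mm, Ȳ = 117.74 mm

Part | A | x̄ᵢ | ȳᵢ | A·x̄ᵢ | A·ȳᵢ
plate | 46000.00 | 100.00 | 115.00 | 4600000.00 | 5290000.00
hole 1 | -3375.00 | 95.50 | 157.50 | -322312.50 | -531562.50
hole 2 | -5026.55 | 76.00 | 66.00 | -382017.67 | -331752.18
Σ | 37598.45 |  |  | 3895669.83 | 4426685.32
X̄ = 3895669.83 / 37598.45 = 103.61 mm
Ȳ = 4426685.32 / 37598.45 = 117.74 mm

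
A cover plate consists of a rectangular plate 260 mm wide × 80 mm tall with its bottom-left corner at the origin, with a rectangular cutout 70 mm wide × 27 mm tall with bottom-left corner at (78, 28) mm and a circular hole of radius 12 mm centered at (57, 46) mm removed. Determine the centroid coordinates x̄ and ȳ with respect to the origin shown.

x̄ = 133.53 mm, ȳ = 39.70 mm

plate: A = 260 × 80 = 20800.00, centroid at (130.00, 40.00).
hole 1: A = −(70 × 27) = -1890.00, centroid at (113.00, 41.50).
hole 2: A = −π·12² = -452.39, centroid at (57.00, 46.00).
ΣA = 18457.61 mm²
ΣAx̄ = (20800.00)(130.00) + (-1890.00)(113.00) + (-452.39)(57.00) = 2464643.81 mm³
ΣAȳ = (20800.00)(40.00) + (-1890.00)(41.50) + (-452.39)(46.00) = 732755.09 mm³
x̄ = 2464643.81 / 18457.61 = 133.53 mm
ȳ = 732755.09 / 18457.61 = 39.70 mm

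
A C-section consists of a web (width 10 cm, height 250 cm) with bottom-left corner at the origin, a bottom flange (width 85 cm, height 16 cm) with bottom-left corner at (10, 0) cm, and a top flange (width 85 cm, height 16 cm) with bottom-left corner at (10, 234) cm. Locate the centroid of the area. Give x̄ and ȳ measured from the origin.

web: A = 10 × 250 = 2500.00, centroid at (5.00, 125.00).
bottom flange: A = 85 × 16 = 1360.00, centroid at (52.50, 8.00).
top flange: A = 85 × 16 = 1360.00, centroid at (52.50, 242.00).
ΣA = 5220.00 cm², ΣAx̄ = 155300.00 cm³, ΣAȳ = 652500.00 cm³.
x̄ = 155300.00/5220.00 = 29.75 cm; ȳ = 652500.00/5220.00 = 125.00 cm.

x̄ = 29.75 cm, ȳ = 125.00 cm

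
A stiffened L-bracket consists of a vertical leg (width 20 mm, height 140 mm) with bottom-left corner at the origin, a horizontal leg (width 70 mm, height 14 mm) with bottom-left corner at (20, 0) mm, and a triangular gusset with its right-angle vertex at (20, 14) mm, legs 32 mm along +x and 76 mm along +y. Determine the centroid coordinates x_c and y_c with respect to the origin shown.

vertical leg: A = 20 × 140 = 2800.00, centroid at (10.00, 70.00).
horizontal leg: A = 70 × 14 = 980.00, centroid at (55.00, 7.00).
gusset: A = ½·32·76 = 1216.00, centroid at (30.67, 39.33).
ΣA = 4996.00 mm²
ΣAx_c = (2800.00)(10.00) + (980.00)(55.00) + (1216.00)(30.67) = 119190.67 mm³
ΣAy_c = (2800.00)(70.00) + (980.00)(7.00) + (1216.00)(39.33) = 250689.33 mm³
x_c = 119190.67 / 4996.00 = 23.86 mm
y_c = 250689.33 / 4996.00 = 50.18 mm

x_c = 23.86 mm, y_c = 50.18 mm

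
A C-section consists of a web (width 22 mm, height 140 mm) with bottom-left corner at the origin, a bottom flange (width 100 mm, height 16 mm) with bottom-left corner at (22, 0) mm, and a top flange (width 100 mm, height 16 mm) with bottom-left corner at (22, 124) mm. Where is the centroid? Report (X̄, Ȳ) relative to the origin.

X̄ = 42.08 mm, Ȳ = 70.00 mm

web: A = 22 × 140 = 3080.00, centroid at (11.00, 70.00).
bottom flange: A = 100 × 16 = 1600.00, centroid at (72.00, 8.00).
top flange: A = 100 × 16 = 1600.00, centroid at (72.00, 132.00).
ΣA = 6280.00 mm²
ΣAX̄ = (3080.00)(11.00) + (1600.00)(72.00) + (1600.00)(72.00) = 264280.00 mm³
ΣAȲ = (3080.00)(70.00) + (1600.00)(8.00) + (1600.00)(132.00) = 439600.00 mm³
X̄ = 264280.00 / 6280.00 = 42.08 mm
Ȳ = 439600.00 / 6280.00 = 70.00 mm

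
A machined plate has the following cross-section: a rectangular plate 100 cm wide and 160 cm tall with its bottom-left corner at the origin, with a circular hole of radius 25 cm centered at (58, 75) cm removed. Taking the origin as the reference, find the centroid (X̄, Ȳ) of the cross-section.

X̄ = 48.88 cm, Ȳ = 80.70 cm

Part | A | x̄ᵢ | ȳᵢ | A·x̄ᵢ | A·ȳᵢ
plate | 16000.00 | 50.00 | 80.00 | 800000.00 | 1280000.00
hole | -1963.50 | 58.00 | 75.00 | -113882.73 | -147262.16
Σ | 14036.50 |  |  | 686117.27 | 1132737.84
X̄ = 686117.27 / 14036.50 = 48.88 cm
Ȳ = 1132737.84 / 14036.50 = 80.70 cm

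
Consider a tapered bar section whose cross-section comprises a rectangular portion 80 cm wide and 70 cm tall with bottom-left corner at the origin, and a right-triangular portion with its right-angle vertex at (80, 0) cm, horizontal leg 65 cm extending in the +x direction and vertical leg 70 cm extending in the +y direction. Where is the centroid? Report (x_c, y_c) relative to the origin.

x_c = 57.81 cm, y_c = 31.63 cm

rectangular portion: A = 80 × 70 = 5600.00, centroid at (40.00, 35.00).
triangular portion: A = ½·65·70 = 2275.00, centroid at (101.67, 23.33).
ΣA = 7875.00 cm², ΣAx_c = 455291.67 cm³, ΣAy_c = 249083.33 cm³.
x_c = 455291.67/7875.00 = 57.81 cm; y_c = 249083.33/7875.00 = 31.63 cm.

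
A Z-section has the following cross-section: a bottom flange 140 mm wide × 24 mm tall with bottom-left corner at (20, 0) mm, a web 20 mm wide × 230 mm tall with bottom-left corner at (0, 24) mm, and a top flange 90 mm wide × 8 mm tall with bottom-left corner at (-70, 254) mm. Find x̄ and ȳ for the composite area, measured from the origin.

Part | A | x̄ᵢ | ȳᵢ | A·x̄ᵢ | A·ȳᵢ
bottom flange | 3360.00 | 90.00 | 12.00 | 302400.00 | 40320.00
web | 4600.00 | 10.00 | 139.00 | 46000.00 | 639400.00
top flange | 720.00 | -25.00 | 258.00 | -18000.00 | 185760.00
Σ | 8680.00 |  |  | 330400.00 | 865480.00
x̄ = 330400.00 / 8680.00 = 38.06 mm
ȳ = 865480.00 / 8680.00 = 99.71 mm

x̄ = 38.06 mm, ȳ = 99.71 mm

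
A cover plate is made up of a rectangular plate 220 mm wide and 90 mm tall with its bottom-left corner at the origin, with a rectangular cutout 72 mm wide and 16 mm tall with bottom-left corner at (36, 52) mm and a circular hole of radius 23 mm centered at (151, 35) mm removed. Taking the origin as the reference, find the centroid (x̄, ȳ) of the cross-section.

plate: A = 220 × 90 = 19800.00, centroid at (110.00, 45.00).
hole 1: A = −(72 × 16) = -1152.00, centroid at (72.00, 60.00).
hole 2: A = −π·23² = -1661.90, centroid at (151.00, 35.00).
ΣA = 16986.10 mm²
ΣAx̄ = (19800.00)(110.00) + (-1152.00)(72.00) + (-1661.90)(151.00) = 1844108.72 mm³
ΣAȳ = (19800.00)(45.00) + (-1152.00)(60.00) + (-1661.90)(35.00) = 763713.41 mm³
x̄ = 1844108.72 / 16986.10 = 108.57 mm
ȳ = 763713.41 / 16986.10 = 44.96 mm

x̄ = 108.57 mm, ȳ = 44.96 mm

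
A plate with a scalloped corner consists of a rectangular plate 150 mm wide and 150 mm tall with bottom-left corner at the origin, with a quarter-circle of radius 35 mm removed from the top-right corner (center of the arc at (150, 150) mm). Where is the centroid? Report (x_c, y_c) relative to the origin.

plate: A = 150 × 150 = 22500.00, centroid at (75.00, 75.00).
removed quarter-circle: A = −¼π·35² = -962.11, centroid at (135.15, 135.15).
ΣA = 21537.89 mm², ΣAx_c = 1557474.75 mm³, ΣAy_c = 1557474.75 mm³.
x_c = 1557474.75/21537.89 = 72.31 mm; y_c = 1557474.75/21537.89 = 72.31 mm.

x_c = 72.31 mm, y_c = 72.31 mm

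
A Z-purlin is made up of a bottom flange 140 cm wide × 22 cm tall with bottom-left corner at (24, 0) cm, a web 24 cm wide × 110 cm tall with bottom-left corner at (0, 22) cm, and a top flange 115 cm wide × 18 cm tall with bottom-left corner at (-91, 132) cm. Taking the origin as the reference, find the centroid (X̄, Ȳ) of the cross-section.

bottom flange: A = 140 × 22 = 3080.00, centroid at (94.00, 11.00).
web: A = 24 × 110 = 2640.00, centroid at (12.00, 77.00).
top flange: A = 115 × 18 = 2070.00, centroid at (-33.50, 141.00).
ΣA = 7790.00 cm², ΣAX̄ = 251855.00 cm³, ΣAȲ = 529030.00 cm³.
X̄ = 251855.00/7790.00 = 32.33 cm; Ȳ = 529030.00/7790.00 = 67.91 cm.

X̄ = 32.33 cm, Ȳ = 67.91 cm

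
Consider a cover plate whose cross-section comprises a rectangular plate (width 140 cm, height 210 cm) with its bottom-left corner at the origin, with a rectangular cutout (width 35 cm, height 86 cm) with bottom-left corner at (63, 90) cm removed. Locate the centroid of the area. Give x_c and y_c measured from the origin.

plate: A = 140 × 210 = 29400.00, centroid at (70.00, 105.00).
hole: A = −(35 × 86) = -3010.00, centroid at (80.50, 133.00).
ΣA = 26390.00 cm², ΣAx_c = 1815695.00 cm³, ΣAy_c = 2686670.00 cm³.
x_c = 1815695.00/26390.00 = 68.80 cm; y_c = 2686670.00/26390.00 = 101.81 cm.

x_c = 68.80 cm, y_c = 101.81 cm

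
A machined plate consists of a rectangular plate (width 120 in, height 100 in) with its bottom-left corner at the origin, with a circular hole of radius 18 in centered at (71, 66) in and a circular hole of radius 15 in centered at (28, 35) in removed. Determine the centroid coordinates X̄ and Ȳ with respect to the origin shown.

Part | A | x̄ᵢ | ȳᵢ | A·x̄ᵢ | A·ȳᵢ
plate | 12000.00 | 60.00 | 50.00 | 720000.00 | 600000.00
hole 1 | -1017.88 | 71.00 | 66.00 | -72269.20 | -67179.82
hole 2 | -706.86 | 28.00 | 35.00 | -19792.03 | -24740.04
Σ | 10275.27 |  |  | 627938.77 | 508080.14
X̄ = 627938.77 / 10275.27 = 61.11 in
Ȳ = 508080.14 / 10275.27 = 49.45 in

X̄ = 61.11 in, Ȳ = 49.45 in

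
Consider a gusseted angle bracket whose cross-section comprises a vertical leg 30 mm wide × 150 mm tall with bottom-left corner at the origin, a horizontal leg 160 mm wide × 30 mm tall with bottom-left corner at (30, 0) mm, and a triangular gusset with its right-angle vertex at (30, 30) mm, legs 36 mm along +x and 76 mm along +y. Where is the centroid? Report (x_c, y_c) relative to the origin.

x_c = 61.21 mm, y_c = 45.48 mm

Part | A | x̄ᵢ | ȳᵢ | A·x̄ᵢ | A·ȳᵢ
vertical leg | 4500.00 | 15.00 | 75.00 | 67500.00 | 337500.00
horizontal leg | 4800.00 | 110.00 | 15.00 | 528000.00 | 72000.00
gusset | 1368.00 | 42.00 | 55.33 | 57456.00 | 75696.00
Σ | 10668.00 |  |  | 652956.00 | 485196.00
x_c = 652956.00 / 10668.00 = 61.21 mm
y_c = 485196.00 / 10668.00 = 45.48 mm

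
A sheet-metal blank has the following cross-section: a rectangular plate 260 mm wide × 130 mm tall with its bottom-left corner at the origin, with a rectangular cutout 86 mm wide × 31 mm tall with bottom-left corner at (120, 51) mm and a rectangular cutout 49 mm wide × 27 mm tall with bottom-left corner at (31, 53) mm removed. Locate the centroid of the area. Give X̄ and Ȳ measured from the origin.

X̄ = 130.36 mm, Ȳ = 64.80 mm

plate: A = 260 × 130 = 33800.00, centroid at (130.00, 65.00).
hole 1: A = −(86 × 31) = -2666.00, centroid at (163.00, 66.50).
hole 2: A = −(49 × 27) = -1323.00, centroid at (55.50, 66.50).
ΣA = 29811.00 mm², ΣAX̄ = 3886015.50 mm³, ΣAȲ = 1931731.50 mm³.
X̄ = 3886015.50/29811.00 = 130.36 mm; Ȳ = 1931731.50/29811.00 = 64.80 mm.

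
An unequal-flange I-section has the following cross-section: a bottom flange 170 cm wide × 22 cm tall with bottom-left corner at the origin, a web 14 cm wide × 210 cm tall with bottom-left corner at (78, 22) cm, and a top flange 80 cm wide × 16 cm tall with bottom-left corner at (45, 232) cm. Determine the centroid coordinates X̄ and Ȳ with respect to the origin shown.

bottom flange: A = 170 × 22 = 3740.00, centroid at (85.00, 11.00).
web: A = 14 × 210 = 2940.00, centroid at (85.00, 127.00).
top flange: A = 80 × 16 = 1280.00, centroid at (85.00, 240.00).
ΣA = 7960.00 cm², ΣAX̄ = 676600.00 cm³, ΣAȲ = 721720.00 cm³.
X̄ = 676600.00/7960.00 = 85.00 cm; Ȳ = 721720.00/7960.00 = 90.67 cm.

X̄ = 85.00 cm, Ȳ = 90.67 cm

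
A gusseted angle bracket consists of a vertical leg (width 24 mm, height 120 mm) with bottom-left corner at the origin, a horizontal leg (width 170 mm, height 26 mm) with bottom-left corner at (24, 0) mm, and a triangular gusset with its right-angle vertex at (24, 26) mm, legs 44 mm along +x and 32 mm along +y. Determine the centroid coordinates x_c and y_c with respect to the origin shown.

vertical leg: A = 24 × 120 = 2880.00, centroid at (12.00, 60.00).
horizontal leg: A = 170 × 26 = 4420.00, centroid at (109.00, 13.00).
gusset: A = ½·44·32 = 704.00, centroid at (38.67, 36.67).
ΣA = 8004.00 mm²
ΣAx_c = (2880.00)(12.00) + (4420.00)(109.00) + (704.00)(38.67) = 543561.33 mm³
ΣAy_c = (2880.00)(60.00) + (4420.00)(13.00) + (704.00)(36.67) = 256073.33 mm³
x_c = 543561.33 / 8004.00 = 67.91 mm
y_c = 256073.33 / 8004.00 = 31.99 mm

x_c = 67.91 mm, y_c = 31.99 mm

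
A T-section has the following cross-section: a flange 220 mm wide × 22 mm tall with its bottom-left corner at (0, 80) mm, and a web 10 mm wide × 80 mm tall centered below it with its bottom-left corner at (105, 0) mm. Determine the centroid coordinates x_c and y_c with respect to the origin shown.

x_c = 110.00 mm, y_c = 83.77 mm

Part | A | x̄ᵢ | ȳᵢ | A·x̄ᵢ | A·ȳᵢ
web | 800.00 | 110.00 | 40.00 | 88000.00 | 32000.00
flange | 4840.00 | 110.00 | 91.00 | 532400.00 | 440440.00
Σ | 5640.00 |  |  | 620400.00 | 472440.00
x_c = 620400.00 / 5640.00 = 110.00 mm
y_c = 472440.00 / 5640.00 = 83.77 mm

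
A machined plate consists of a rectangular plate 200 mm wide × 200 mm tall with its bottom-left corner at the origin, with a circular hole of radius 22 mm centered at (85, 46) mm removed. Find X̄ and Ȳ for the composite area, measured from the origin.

X̄ = 100.59 mm, Ȳ = 102.13 mm

plate: A = 200 × 200 = 40000.00, centroid at (100.00, 100.00).
hole: A = −π·22² = -1520.53, centroid at (85.00, 46.00).
ΣA = 38479.47 mm²
ΣAX̄ = (40000.00)(100.00) + (-1520.53)(85.00) = 3870754.88 mm³
ΣAȲ = (40000.00)(100.00) + (-1520.53)(46.00) = 3930055.58 mm³
X̄ = 3870754.88 / 38479.47 = 100.59 mm
Ȳ = 3930055.58 / 38479.47 = 102.13 mm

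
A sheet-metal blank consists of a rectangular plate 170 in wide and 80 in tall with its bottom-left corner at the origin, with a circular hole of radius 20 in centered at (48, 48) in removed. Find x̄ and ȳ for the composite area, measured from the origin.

Part | A | x̄ᵢ | ȳᵢ | A·x̄ᵢ | A·ȳᵢ
plate | 13600.00 | 85.00 | 40.00 | 1156000.00 | 544000.00
hole | -1256.64 | 48.00 | 48.00 | -60318.58 | -60318.58
Σ | 12343.36 |  |  | 1095681.42 | 483681.42
x̄ = 1095681.42 / 12343.36 = 88.77 in
ȳ = 483681.42 / 12343.36 = 39.19 in

x̄ = 88.77 in, ȳ = 39.19 in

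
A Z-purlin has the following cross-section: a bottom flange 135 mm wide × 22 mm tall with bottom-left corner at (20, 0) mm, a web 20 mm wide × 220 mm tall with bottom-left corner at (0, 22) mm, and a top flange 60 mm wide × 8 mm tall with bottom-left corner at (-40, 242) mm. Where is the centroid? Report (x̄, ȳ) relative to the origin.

bottom flange: A = 135 × 22 = 2970.00, centroid at (87.50, 11.00).
web: A = 20 × 220 = 4400.00, centroid at (10.00, 132.00).
top flange: A = 60 × 8 = 480.00, centroid at (-10.00, 246.00).
ΣA = 7850.00 mm²
ΣAx̄ = (2970.00)(87.50) + (4400.00)(10.00) + (480.00)(-10.00) = 299075.00 mm³
ΣAȳ = (2970.00)(11.00) + (4400.00)(132.00) + (480.00)(246.00) = 731550.00 mm³
x̄ = 299075.00 / 7850.00 = 38.10 mm
ȳ = 731550.00 / 7850.00 = 93.19 mm

x̄ = 38.10 mm, ȳ = 93.19 mm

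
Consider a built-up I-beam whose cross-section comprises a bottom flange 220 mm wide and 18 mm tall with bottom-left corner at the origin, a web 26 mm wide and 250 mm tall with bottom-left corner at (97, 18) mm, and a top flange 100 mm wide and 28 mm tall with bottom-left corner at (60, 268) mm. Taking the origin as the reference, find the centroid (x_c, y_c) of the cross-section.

bottom flange: A = 220 × 18 = 3960.00, centroid at (110.00, 9.00).
web: A = 26 × 250 = 6500.00, centroid at (110.00, 143.00).
top flange: A = 100 × 28 = 2800.00, centroid at (110.00, 282.00).
ΣA = 13260.00 mm²
ΣAx_c = (3960.00)(110.00) + (6500.00)(110.00) + (2800.00)(110.00) = 1458600.00 mm³
ΣAy_c = (3960.00)(9.00) + (6500.00)(143.00) + (2800.00)(282.00) = 1754740.00 mm³
x_c = 1458600.00 / 13260.00 = 110.00 mm
y_c = 1754740.00 / 13260.00 = 132.33 mm

x_c = 110.00 mm, y_c = 132.33 mm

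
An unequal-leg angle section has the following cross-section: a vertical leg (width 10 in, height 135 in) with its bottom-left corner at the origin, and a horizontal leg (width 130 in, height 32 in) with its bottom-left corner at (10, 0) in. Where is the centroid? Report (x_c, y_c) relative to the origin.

vertical leg: A = 10 × 135 = 1350.00, centroid at (5.00, 67.50).
horizontal leg: A = 130 × 32 = 4160.00, centroid at (75.00, 16.00).
ΣA = 5510.00 in², ΣAx_c = 318750.00 in³, ΣAy_c = 157685.00 in³.
x_c = 318750.00/5510.00 = 57.85 in; y_c = 157685.00/5510.00 = 28.62 in.

x_c = 57.85 in, y_c = 28.62 in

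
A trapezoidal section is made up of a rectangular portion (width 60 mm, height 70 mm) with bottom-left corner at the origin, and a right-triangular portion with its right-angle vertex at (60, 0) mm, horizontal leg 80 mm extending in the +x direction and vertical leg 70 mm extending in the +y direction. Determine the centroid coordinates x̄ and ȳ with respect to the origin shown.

rectangular portion: A = 60 × 70 = 4200.00, centroid at (30.00, 35.00).
triangular portion: A = ½·80·70 = 2800.00, centroid at (86.67, 23.33).
ΣA = 7000.00 mm², ΣAx̄ = 368666.67 mm³, ΣAȳ = 212333.33 mm³.
x̄ = 368666.67/7000.00 = 52.67 mm; ȳ = 212333.33/7000.00 = 30.33 mm.

x̄ = 52.67 mm, ȳ = 30.33 mm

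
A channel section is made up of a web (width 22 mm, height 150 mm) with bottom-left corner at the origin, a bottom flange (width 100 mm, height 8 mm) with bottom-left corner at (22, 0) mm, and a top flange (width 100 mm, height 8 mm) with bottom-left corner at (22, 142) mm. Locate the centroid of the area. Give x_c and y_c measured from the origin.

x_c = 30.92 mm, y_c = 75.00 mm

web: A = 22 × 150 = 3300.00, centroid at (11.00, 75.00).
bottom flange: A = 100 × 8 = 800.00, centroid at (72.00, 4.00).
top flange: A = 100 × 8 = 800.00, centroid at (72.00, 146.00).
ΣA = 4900.00 mm²
ΣAx_c = (3300.00)(11.00) + (800.00)(72.00) + (800.00)(72.00) = 151500.00 mm³
ΣAy_c = (3300.00)(75.00) + (800.00)(4.00) + (800.00)(146.00) = 367500.00 mm³
x_c = 151500.00 / 4900.00 = 30.92 mm
y_c = 367500.00 / 4900.00 = 75.00 mm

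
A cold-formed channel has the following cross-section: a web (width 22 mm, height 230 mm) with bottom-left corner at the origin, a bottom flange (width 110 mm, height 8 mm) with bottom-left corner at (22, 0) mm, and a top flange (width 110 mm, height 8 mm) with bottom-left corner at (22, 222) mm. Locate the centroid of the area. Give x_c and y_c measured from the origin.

x_c = 28.03 mm, y_c = 115.00 mm

Part | A | x̄ᵢ | ȳᵢ | A·x̄ᵢ | A·ȳᵢ
web | 5060.00 | 11.00 | 115.00 | 55660.00 | 581900.00
bottom flange | 880.00 | 77.00 | 4.00 | 67760.00 | 3520.00
top flange | 880.00 | 77.00 | 226.00 | 67760.00 | 198880.00
Σ | 6820.00 |  |  | 191180.00 | 784300.00
x_c = 191180.00 / 6820.00 = 28.03 mm
y_c = 784300.00 / 6820.00 = 115.00 mm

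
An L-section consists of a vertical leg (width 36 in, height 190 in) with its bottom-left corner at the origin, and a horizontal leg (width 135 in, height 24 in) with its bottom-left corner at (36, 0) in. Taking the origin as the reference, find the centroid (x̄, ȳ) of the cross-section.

vertical leg: A = 36 × 190 = 6840.00, centroid at (18.00, 95.00).
horizontal leg: A = 135 × 24 = 3240.00, centroid at (103.50, 12.00).
ΣA = 10080.00 in², ΣAx̄ = 458460.00 in³, ΣAȳ = 688680.00 in³.
x̄ = 458460.00/10080.00 = 45.48 in; ȳ = 688680.00/10080.00 = 68.32 in.

x̄ = 45.48 in, ȳ = 68.32 in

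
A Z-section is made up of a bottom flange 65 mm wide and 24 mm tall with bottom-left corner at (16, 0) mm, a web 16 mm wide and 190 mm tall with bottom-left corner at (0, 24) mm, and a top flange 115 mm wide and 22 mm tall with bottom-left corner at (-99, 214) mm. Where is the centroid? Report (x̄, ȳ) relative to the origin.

bottom flange: A = 65 × 24 = 1560.00, centroid at (48.50, 12.00).
web: A = 16 × 190 = 3040.00, centroid at (8.00, 119.00).
top flange: A = 115 × 22 = 2530.00, centroid at (-41.50, 225.00).
ΣA = 7130.00 mm², ΣAx̄ = -5015.00 mm³, ΣAȳ = 949730.00 mm³.
x̄ = -5015.00/7130.00 = -0.70 mm; ȳ = 949730.00/7130.00 = 133.20 mm.

x̄ = -0.70 mm, ȳ = 133.20 mm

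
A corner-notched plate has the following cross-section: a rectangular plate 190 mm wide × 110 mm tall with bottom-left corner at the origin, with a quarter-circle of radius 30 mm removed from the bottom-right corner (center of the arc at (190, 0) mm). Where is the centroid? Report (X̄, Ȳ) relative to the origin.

X̄ = 92.12 mm, Ȳ = 56.48 mm

plate: A = 190 × 110 = 20900.00, centroid at (95.00, 55.00).
removed quarter-circle: A = −¼π·30² = -706.86, centroid at (177.27, 12.73).
ΣA = 20193.14 mm², ΣAX̄ = 1860196.91 mm³, ΣAȲ = 1140500.00 mm³.
X̄ = 1860196.91/20193.14 = 92.12 mm; Ȳ = 1140500.00/20193.14 = 56.48 mm.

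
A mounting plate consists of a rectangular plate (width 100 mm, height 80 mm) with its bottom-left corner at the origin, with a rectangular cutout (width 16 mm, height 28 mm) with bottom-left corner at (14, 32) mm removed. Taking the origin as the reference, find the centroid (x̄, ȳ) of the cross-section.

x̄ = 51.66 mm, ȳ = 39.64 mm

Part | A | x̄ᵢ | ȳᵢ | A·x̄ᵢ | A·ȳᵢ
plate | 8000.00 | 50.00 | 40.00 | 400000.00 | 320000.00
hole | -448.00 | 22.00 | 46.00 | -9856.00 | -20608.00
Σ | 7552.00 |  |  | 390144.00 | 299392.00
x̄ = 390144.00 / 7552.00 = 51.66 mm
ȳ = 299392.00 / 7552.00 = 39.64 mm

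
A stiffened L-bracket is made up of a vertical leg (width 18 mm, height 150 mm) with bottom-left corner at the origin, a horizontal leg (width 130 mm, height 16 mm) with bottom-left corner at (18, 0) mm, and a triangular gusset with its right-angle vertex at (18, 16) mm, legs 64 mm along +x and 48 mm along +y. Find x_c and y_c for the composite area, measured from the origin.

vertical leg: A = 18 × 150 = 2700.00, centroid at (9.00, 75.00).
horizontal leg: A = 130 × 16 = 2080.00, centroid at (83.00, 8.00).
gusset: A = ½·64·48 = 1536.00, centroid at (39.33, 32.00).
ΣA = 6316.00 mm²
ΣAx_c = (2700.00)(9.00) + (2080.00)(83.00) + (1536.00)(39.33) = 257356.00 mm³
ΣAy_c = (2700.00)(75.00) + (2080.00)(8.00) + (1536.00)(32.00) = 268292.00 mm³
x_c = 257356.00 / 6316.00 = 40.75 mm
y_c = 268292.00 / 6316.00 = 42.48 mm

x_c = 40.75 mm, y_c = 42.48 mm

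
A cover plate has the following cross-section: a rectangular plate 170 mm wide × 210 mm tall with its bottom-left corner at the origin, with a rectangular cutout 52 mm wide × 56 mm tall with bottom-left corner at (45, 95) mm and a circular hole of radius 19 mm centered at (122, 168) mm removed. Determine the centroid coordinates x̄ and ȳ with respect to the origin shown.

x̄ = 84.96 mm, ȳ = 101.09 mm

plate: A = 170 × 210 = 35700.00, centroid at (85.00, 105.00).
hole 1: A = −(52 × 56) = -2912.00, centroid at (71.00, 123.00).
hole 2: A = −π·19² = -1134.11, centroid at (122.00, 168.00).
ΣA = 31653.89 mm²
ΣAx̄ = (35700.00)(85.00) + (-2912.00)(71.00) + (-1134.11)(122.00) = 2689385.98 mm³
ΣAȳ = (35700.00)(105.00) + (-2912.00)(123.00) + (-1134.11)(168.00) = 3199792.69 mm³
x̄ = 2689385.98 / 31653.89 = 84.96 mm
ȳ = 3199792.69 / 31653.89 = 101.09 mm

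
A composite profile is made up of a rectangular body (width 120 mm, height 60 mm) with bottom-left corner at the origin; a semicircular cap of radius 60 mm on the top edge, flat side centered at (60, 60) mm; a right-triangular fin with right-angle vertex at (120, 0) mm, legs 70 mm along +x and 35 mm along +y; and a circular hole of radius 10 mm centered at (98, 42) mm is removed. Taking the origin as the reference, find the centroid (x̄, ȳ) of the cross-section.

Part | A | x̄ᵢ | ȳᵢ | A·x̄ᵢ | A·ȳᵢ
rectangular body | 7200.00 | 60.00 | 30.00 | 432000.00 | 216000.00
semicircular top | 5654.87 | 60.00 | 85.46 | 339292.01 | 483292.01
triangular fin | 1225.00 | 143.33 | 11.67 | 175583.33 | 14291.67
hole | -314.16 | 98.00 | 42.00 | -30787.61 | -13194.69
Σ | 13765.71 |  |  | 916087.73 | 700388.98
x̄ = 916087.73 / 13765.71 = 66.55 mm
ȳ = 700388.98 / 13765.71 = 50.88 mm

x̄ = 66.55 mm, ȳ = 50.88 mm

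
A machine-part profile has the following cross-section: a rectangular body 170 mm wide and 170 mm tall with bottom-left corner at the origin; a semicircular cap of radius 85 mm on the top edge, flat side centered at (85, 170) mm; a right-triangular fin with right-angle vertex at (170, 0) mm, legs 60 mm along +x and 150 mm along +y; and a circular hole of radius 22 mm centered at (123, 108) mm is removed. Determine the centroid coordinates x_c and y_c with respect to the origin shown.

rectangular body: A = 170 × 170 = 28900.00, centroid at (85.00, 85.00).
semicircular top: A = ½π·85² = 11349.00, centroid at (85.00, 206.08).
triangular fin: A = ½·60·150 = 4500.00, centroid at (190.00, 50.00).
hole: A = −π·22² = -1520.53, centroid at (123.00, 108.00).
ΣA = 43228.47 mm², ΣAx_c = 4089140.00 mm³, ΣAy_c = 4856029.92 mm³.
x_c = 4089140.00/43228.47 = 94.59 mm; y_c = 4856029.92/43228.47 = 112.33 mm.

x_c = 94.59 mm, y_c = 112.33 mm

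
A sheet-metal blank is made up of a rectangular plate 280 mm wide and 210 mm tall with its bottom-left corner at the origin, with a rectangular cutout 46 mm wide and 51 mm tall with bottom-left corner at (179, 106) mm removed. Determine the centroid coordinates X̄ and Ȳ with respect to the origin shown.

plate: A = 280 × 210 = 58800.00, centroid at (140.00, 105.00).
hole: A = −(46 × 51) = -2346.00, centroid at (202.00, 131.50).
ΣA = 56454.00 mm²
ΣAX̄ = (58800.00)(140.00) + (-2346.00)(202.00) = 7758108.00 mm³
ΣAȲ = (58800.00)(105.00) + (-2346.00)(131.50) = 5865501.00 mm³
X̄ = 7758108.00 / 56454.00 = 137.42 mm
Ȳ = 5865501.00 / 56454.00 = 103.90 mm

X̄ = 137.42 mm, Ȳ = 103.90 mm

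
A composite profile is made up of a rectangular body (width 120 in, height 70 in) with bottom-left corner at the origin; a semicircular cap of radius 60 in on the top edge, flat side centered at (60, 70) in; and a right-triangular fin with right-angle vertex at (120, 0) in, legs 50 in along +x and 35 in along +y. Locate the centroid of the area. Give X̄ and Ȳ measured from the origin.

rectangular body: A = 120 × 70 = 8400.00, centroid at (60.00, 35.00).
semicircular top: A = ½π·60² = 5654.87, centroid at (60.00, 95.46).
triangular fin: A = ½·50·35 = 875.00, centroid at (136.67, 11.67).
ΣA = 14929.87 in²
ΣAX̄ = (8400.00)(60.00) + (5654.87)(60.00) + (875.00)(136.67) = 962875.34 in³
ΣAȲ = (8400.00)(35.00) + (5654.87)(95.46) + (875.00)(11.67) = 844049.01 in³
X̄ = 962875.34 / 14929.87 = 64.49 in
Ȳ = 844049.01 / 14929.87 = 56.53 in

X̄ = 64.49 in, Ȳ = 56.53 in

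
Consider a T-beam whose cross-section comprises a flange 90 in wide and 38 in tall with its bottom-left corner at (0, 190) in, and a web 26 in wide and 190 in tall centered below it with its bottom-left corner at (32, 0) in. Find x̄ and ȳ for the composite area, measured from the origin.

x̄ = 45.00 in, ȳ = 141.64 in

web: A = 26 × 190 = 4940.00, centroid at (45.00, 95.00).
flange: A = 90 × 38 = 3420.00, centroid at (45.00, 209.00).
ΣA = 8360.00 in², ΣAx̄ = 376200.00 in³, ΣAȳ = 1184080.00 in³.
x̄ = 376200.00/8360.00 = 45.00 in; ȳ = 1184080.00/8360.00 = 141.64 in.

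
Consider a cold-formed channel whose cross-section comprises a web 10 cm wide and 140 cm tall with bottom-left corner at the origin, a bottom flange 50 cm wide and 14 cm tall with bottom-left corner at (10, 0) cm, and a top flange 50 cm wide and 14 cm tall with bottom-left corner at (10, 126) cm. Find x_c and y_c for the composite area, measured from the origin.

x_c = 20.00 cm, y_c = 70.00 cm

Part | A | x̄ᵢ | ȳᵢ | A·x̄ᵢ | A·ȳᵢ
web | 1400.00 | 5.00 | 70.00 | 7000.00 | 98000.00
bottom flange | 700.00 | 35.00 | 7.00 | 24500.00 | 4900.00
top flange | 700.00 | 35.00 | 133.00 | 24500.00 | 93100.00
Σ | 2800.00 |  |  | 56000.00 | 196000.00
x_c = 56000.00 / 2800.00 = 20.00 cm
y_c = 196000.00 / 2800.00 = 70.00 cm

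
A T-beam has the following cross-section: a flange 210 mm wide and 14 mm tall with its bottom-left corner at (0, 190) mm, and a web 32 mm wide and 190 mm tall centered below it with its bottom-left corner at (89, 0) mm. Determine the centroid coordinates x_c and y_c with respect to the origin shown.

x_c = 105.00 mm, y_c = 128.25 mm

web: A = 32 × 190 = 6080.00, centroid at (105.00, 95.00).
flange: A = 210 × 14 = 2940.00, centroid at (105.00, 197.00).
ΣA = 9020.00 mm², ΣAx_c = 947100.00 mm³, ΣAy_c = 1156780.00 mm³.
x_c = 947100.00/9020.00 = 105.00 mm; y_c = 1156780.00/9020.00 = 128.25 mm.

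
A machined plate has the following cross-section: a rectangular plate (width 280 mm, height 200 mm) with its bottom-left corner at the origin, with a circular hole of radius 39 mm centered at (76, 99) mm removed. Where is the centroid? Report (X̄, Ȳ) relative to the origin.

X̄ = 145.97 mm, Ȳ = 100.09 mm

Part | A | x̄ᵢ | ȳᵢ | A·x̄ᵢ | A·ȳᵢ
plate | 56000.00 | 140.00 | 100.00 | 7840000.00 | 5600000.00
hole | -4778.36 | 76.00 | 99.00 | -363155.54 | -473057.88
Σ | 51221.64 |  |  | 7476844.46 | 5126942.12
X̄ = 7476844.46 / 51221.64 = 145.97 mm
Ȳ = 5126942.12 / 51221.64 = 100.09 mm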